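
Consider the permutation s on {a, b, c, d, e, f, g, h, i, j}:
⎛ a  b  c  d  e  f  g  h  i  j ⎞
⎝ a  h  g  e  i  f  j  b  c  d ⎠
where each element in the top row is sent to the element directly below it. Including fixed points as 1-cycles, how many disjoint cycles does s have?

The cycle decomposition is (a)(b h)(c g j d e i)(f), which has 4 cycles (counting 1-cycles).

4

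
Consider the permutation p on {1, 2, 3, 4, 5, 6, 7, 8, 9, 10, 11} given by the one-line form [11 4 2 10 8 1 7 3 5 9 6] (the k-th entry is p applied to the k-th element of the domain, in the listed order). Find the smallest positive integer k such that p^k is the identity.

Writing p as disjoint cycles, the cycle lengths are 7, 3, 1.
Since disjoint cycles commute, ord(p) = lcm(7, 3) = 21.

21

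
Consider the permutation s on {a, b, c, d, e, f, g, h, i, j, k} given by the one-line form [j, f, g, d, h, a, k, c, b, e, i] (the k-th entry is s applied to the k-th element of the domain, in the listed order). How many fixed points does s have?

1

The fixed points (elements with s(x) = x) are {d}, so there is 1.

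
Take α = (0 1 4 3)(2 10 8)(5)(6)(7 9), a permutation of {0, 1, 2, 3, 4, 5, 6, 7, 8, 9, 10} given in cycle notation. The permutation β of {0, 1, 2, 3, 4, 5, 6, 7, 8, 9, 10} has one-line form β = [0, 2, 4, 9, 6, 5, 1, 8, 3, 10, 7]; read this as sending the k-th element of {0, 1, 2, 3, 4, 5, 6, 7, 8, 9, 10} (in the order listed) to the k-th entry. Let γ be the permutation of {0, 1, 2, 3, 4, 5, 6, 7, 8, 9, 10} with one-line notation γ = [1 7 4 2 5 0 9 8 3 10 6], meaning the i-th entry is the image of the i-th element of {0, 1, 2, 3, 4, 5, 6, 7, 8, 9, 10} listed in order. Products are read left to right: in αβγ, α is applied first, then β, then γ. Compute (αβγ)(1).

Apply the permutations in order: α(1) = 4, then β(4) = 6, then γ(6) = 9. So (αβγ)(1) = 9.

9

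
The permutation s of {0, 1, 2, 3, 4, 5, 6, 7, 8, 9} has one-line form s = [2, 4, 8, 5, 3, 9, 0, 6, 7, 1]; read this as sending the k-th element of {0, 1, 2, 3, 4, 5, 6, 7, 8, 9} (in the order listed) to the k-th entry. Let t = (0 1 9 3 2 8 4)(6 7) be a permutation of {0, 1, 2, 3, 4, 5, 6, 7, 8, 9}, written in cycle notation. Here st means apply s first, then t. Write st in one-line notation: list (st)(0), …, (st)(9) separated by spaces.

8 0 4 5 2 3 1 7 6 9

(st)(x) = t(s(x)). Computing each image: t(s(0)) = t(2) = 8, t(s(1)) = t(4) = 0, t(s(2)) = t(8) = 4, t(s(3)) = t(5) = 5, t(s(4)) = t(3) = 2, t(s(5)) = t(9) = 3, t(s(6)) = t(0) = 1, t(s(7)) = t(6) = 7, t(s(8)) = t(7) = 6, t(s(9)) = t(1) = 9.
Hence st = [8 0 4 5 2 3 1 7 6 9].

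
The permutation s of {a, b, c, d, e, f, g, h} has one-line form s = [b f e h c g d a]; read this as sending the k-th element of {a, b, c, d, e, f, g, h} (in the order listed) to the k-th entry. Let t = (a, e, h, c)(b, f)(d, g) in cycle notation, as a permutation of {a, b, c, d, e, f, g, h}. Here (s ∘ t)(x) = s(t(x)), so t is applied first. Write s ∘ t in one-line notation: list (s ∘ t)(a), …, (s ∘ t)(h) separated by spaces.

(s ∘ t)(x) = s(t(x)). Computing each image: s(t(a)) = s(e) = c, s(t(b)) = s(f) = g, s(t(c)) = s(a) = b, s(t(d)) = s(g) = d, s(t(e)) = s(h) = a, s(t(f)) = s(b) = f, s(t(g)) = s(d) = h, s(t(h)) = s(c) = e.
Hence s ∘ t = [c g b d a f h e].

c g b d a f h e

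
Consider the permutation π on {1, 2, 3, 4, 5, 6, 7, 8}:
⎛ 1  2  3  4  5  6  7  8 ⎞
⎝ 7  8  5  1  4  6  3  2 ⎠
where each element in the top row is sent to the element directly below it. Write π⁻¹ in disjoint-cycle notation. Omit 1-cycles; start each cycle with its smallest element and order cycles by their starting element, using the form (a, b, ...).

The cycle decomposition of π is (1, 7, 3, 5, 4)(2, 8).
The inverse reverses every cycle; in canonical form, π⁻¹ = (1, 4, 5, 3, 7)(2, 8).

(1, 4, 5, 3, 7)(2, 8)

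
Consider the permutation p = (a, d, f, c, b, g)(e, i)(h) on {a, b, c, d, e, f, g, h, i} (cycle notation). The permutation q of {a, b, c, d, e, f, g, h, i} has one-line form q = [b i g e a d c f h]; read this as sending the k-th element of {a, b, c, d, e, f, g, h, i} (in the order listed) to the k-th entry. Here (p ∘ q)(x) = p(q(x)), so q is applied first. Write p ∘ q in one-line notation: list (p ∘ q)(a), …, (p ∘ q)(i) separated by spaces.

g e a i d f b c h

Chase each element through q then p: a → b → g; b → i → e; c → g → a; d → e → i; e → a → d; f → d → f; g → c → b; h → f → c; i → h → h.
So p ∘ q in one-line form is g e a i d f b c h.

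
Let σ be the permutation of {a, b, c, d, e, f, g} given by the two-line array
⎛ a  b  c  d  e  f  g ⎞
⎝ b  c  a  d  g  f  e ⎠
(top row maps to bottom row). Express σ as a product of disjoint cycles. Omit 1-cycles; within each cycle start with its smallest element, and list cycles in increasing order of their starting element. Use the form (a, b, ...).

(a, b, c)(e, g)

From a: a → b → c → a, closing the cycle (a, b, c).
Repeating from the next unused element and collecting all non-trivial cycles gives (a, b, c)(e, g).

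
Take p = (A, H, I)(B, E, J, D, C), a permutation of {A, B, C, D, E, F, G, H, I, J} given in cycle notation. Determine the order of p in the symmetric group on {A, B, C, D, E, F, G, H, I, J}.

15

The cycle type of p is (5, 3, 1, 1).
The order of p is the least common multiple of its cycle lengths: lcm(5, 3) = 15.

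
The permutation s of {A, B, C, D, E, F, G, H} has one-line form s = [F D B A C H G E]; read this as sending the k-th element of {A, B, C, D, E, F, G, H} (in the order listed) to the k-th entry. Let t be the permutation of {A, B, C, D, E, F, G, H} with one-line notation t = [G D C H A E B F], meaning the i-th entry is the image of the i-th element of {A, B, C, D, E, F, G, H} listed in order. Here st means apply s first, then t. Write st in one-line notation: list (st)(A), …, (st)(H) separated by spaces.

Chase each element through s then t: A → F → E; B → D → H; C → B → D; D → A → G; E → C → C; F → H → F; G → G → B; H → E → A.
So st in one-line form is E H D G C F B A.

E H D G C F B A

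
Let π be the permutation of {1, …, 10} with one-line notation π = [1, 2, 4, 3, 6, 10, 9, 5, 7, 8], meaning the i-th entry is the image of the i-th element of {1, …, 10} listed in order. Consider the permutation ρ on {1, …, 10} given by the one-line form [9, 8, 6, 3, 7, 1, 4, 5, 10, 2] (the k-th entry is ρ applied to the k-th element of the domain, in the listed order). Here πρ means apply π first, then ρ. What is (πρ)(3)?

π(3) = 4, then ρ(4) = 3; composing gives (πρ)(3) = 3.

3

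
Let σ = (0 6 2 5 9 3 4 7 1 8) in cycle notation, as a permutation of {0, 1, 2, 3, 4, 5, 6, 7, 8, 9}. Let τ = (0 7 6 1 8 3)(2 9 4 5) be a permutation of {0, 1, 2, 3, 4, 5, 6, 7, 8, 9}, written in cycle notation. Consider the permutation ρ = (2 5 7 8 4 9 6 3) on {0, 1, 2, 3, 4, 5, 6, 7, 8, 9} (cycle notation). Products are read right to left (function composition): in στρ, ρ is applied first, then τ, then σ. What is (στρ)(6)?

6

Chase 6: ρ(6) = 3; τ(3) = 0; σ(0) = 6. Hence (στρ)(6) = 6.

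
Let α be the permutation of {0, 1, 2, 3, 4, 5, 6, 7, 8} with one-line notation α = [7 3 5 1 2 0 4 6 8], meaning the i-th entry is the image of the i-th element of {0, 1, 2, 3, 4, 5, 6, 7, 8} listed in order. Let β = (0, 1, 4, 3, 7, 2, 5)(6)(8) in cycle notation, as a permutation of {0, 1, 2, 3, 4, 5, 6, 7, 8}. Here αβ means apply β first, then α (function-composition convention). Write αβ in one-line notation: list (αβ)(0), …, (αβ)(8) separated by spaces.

3 2 0 6 1 7 4 5 8

Chase each element through β then α: 0 → 1 → 3; 1 → 4 → 2; 2 → 5 → 0; 3 → 7 → 6; 4 → 3 → 1; 5 → 0 → 7; 6 → 6 → 4; 7 → 2 → 5; 8 → 8 → 8.
Collecting the images, αβ = [3 2 0 6 1 7 4 5 8].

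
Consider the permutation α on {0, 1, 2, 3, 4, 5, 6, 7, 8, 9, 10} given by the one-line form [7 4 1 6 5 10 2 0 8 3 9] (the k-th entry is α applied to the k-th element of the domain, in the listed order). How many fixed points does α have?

The fixed points (elements with α(x) = x) are {8}, so there is 1.

1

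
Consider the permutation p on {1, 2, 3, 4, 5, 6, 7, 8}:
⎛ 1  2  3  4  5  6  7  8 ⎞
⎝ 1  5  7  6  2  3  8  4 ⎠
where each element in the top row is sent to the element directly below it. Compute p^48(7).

6

Tracing 7 → 8 → … returns to 7 after 5 steps, so 7 lies in a 5-cycle (3, 7, 8, 4, 6).
Since the cycle has length 5, p^48 acts on it the same as p^3 (48 mod 5 = 3).
Stepping 3 places around the cycle: 7 → 8 → 4 → 6.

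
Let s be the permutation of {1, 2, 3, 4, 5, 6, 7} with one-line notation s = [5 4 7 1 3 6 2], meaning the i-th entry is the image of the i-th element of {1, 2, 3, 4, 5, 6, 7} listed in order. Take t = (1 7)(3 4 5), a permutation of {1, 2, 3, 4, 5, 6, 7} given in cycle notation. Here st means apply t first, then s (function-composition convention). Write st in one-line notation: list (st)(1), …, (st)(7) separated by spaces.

2 4 1 3 7 6 5

(st)(x) = s(t(x)). Computing each image: s(t(1)) = s(7) = 2, s(t(2)) = s(2) = 4, s(t(3)) = s(4) = 1, s(t(4)) = s(5) = 3, s(t(5)) = s(3) = 7, s(t(6)) = s(6) = 6, s(t(7)) = s(1) = 5.
Hence st = [2 4 1 3 7 6 5].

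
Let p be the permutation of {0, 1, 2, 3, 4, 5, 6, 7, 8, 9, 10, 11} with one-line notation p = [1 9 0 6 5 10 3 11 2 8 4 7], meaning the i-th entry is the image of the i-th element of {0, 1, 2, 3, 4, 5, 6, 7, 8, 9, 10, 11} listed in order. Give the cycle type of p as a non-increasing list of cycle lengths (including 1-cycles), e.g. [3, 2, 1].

The disjoint cycles are (0, 1, 9, 8, 2)(3, 6)(4, 5, 10)(7, 11), with lengths 5, 3, 2, 2 in non-increasing order.

[5, 3, 2, 2]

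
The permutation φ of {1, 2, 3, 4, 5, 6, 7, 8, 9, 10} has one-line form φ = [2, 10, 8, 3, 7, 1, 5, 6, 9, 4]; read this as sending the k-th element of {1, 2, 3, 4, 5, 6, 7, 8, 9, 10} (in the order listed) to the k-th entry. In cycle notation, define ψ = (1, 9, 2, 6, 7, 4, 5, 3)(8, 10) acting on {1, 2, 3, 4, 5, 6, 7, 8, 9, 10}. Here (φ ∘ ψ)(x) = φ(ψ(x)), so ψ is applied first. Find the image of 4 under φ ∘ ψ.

7

First apply ψ: ψ(4) = 5, then φ(5) = 7. Thus (φ ∘ ψ)(4) = 7.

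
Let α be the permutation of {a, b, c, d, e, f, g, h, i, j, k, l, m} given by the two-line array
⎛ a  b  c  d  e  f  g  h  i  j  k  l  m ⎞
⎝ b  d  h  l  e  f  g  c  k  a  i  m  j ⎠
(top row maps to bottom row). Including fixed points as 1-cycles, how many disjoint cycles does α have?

The cycle decomposition is (a, b, d, l, m, j)(c, h)(e)(f)(g)(i, k), which has 6 cycles (counting 1-cycles).

6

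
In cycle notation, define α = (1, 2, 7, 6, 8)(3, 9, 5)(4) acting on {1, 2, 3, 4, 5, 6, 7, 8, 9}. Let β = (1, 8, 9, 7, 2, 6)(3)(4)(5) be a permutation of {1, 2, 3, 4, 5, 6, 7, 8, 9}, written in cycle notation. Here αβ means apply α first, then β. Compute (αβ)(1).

6

α(1) = 2, then β(2) = 6; composing gives (αβ)(1) = 6.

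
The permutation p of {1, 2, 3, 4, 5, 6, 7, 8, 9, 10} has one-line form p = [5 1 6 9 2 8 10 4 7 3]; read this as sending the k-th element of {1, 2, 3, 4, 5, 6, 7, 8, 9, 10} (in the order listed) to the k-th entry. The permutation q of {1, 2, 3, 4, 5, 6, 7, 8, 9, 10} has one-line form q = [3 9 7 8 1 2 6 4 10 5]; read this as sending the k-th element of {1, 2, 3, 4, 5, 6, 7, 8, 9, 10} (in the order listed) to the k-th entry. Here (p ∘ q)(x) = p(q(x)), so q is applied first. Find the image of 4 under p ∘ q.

q(4) = 8, then p(8) = 4; composing gives (p ∘ q)(4) = 4.

4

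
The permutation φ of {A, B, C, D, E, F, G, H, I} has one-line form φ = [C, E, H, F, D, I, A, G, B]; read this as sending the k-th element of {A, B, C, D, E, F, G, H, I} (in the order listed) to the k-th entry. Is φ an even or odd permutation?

In disjoint-cycle form the cycle lengths are 5, 4.
A cycle is odd iff its length is even; φ has 1 even-length cycle, so sgn(φ) = (−1)^1 and φ is odd.

odd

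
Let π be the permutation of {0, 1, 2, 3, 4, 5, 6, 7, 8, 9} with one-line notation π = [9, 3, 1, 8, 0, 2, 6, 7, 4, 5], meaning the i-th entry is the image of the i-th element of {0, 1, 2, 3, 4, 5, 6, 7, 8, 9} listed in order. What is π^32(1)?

Tracing 1 → 3 → … returns to 1 after 8 steps, so 1 lies in an 8-cycle (0 9 5 2 1 3 8 4).
On an 8-cycle, π^8 is the identity, so π^32 = π^0 there (32 ≡ 0 mod 8).
So π^32(1) = 1.

1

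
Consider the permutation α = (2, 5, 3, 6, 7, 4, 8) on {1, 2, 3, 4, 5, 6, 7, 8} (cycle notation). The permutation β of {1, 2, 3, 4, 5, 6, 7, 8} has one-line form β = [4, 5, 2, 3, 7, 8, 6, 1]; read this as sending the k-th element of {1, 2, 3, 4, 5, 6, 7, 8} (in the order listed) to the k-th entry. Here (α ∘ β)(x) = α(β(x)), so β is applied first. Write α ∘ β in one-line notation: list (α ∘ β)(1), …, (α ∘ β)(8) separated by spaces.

8 3 5 6 4 2 7 1

(α ∘ β)(x) = α(β(x)). Computing each image: α(β(1)) = α(4) = 8, α(β(2)) = α(5) = 3, α(β(3)) = α(2) = 5, α(β(4)) = α(3) = 6, α(β(5)) = α(7) = 4, α(β(6)) = α(8) = 2, α(β(7)) = α(6) = 7, α(β(8)) = α(1) = 1.
Hence α ∘ β = [8 3 5 6 4 2 7 1].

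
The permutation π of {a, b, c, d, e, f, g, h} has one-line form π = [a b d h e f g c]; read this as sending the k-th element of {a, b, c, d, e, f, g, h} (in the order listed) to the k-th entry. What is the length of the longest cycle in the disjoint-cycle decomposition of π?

Decomposing into disjoint cycles gives (c, d, h); the longest has length 3.

3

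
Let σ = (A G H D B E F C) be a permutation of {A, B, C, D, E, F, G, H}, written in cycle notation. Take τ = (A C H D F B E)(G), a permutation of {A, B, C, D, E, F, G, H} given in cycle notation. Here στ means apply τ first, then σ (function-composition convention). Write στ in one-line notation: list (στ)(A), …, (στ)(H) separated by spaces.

A F D C G E H B

Chase each element through τ then σ: A → C → A; B → E → F; C → H → D; D → F → C; E → A → G; F → B → E; G → G → H; H → D → B.
So στ in one-line form is A F D C G E H B.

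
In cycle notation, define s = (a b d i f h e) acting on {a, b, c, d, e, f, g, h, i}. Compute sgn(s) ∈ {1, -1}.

The cycle lengths are 7, 1, 1.
A cycle of length ℓ contributes ℓ−1 transpositions, so s is a product of 6 transpositions — even.

1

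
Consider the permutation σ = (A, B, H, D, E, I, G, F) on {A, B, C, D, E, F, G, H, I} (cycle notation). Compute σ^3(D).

D lies in the 8-cycle (A, B, H, D, E, I, G, F).
Stepping 3 places around the cycle: D → E → I → G.

G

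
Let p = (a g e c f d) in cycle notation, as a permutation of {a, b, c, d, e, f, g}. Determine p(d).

a

In the cycle (a g e c f d), d is followed by a, so p(d) = a.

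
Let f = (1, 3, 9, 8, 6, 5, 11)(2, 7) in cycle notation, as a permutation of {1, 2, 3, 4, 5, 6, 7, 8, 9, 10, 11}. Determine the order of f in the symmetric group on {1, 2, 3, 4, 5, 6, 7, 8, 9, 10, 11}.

14

The disjoint cycles have lengths 7, 2, 1, 1.
The order of f is the least common multiple of its cycle lengths: lcm(7, 2) = 14.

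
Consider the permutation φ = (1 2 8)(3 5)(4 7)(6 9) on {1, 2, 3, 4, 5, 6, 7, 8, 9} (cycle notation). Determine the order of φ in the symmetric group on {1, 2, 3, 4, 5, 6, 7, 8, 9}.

The disjoint cycles have lengths 3, 2, 2, 2.
The order is lcm(3, 2, 2, 2) = 6.

6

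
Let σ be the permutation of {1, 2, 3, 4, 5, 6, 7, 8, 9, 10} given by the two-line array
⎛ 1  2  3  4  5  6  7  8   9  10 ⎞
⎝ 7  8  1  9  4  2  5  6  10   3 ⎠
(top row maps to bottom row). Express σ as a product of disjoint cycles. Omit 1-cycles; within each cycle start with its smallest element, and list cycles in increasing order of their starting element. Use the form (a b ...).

Start at 1 and follow images: 1 → 7 → 5 → 4 → 9 → 10 → 3 → 1, giving the cycle (1 7 5 4 9 10 3).
Repeating from the next unused element and collecting all non-trivial cycles gives (1 7 5 4 9 10 3)(2 8 6).

(1 7 5 4 9 10 3)(2 8 6)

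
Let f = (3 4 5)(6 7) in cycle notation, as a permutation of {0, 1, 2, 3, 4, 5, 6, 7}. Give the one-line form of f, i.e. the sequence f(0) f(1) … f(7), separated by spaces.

Each element maps to the next entry in its cycle (wrapping to the front): 0↦0, 1↦1, 2↦2, 3↦4, 4↦5, 5↦3, 6↦7, 7↦6.
So the one-line form is 0 1 2 4 5 3 7 6.

0 1 2 4 5 3 7 6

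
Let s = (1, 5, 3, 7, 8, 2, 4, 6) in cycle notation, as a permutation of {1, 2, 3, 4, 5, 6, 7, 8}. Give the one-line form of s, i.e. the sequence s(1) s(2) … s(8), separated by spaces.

5 4 7 6 3 1 8 2

Image by image: 1→5, 2→4, 3→7, 4→6, 5→3, 6→1, 7→8, 8→2.
Listing these in domain order gives 5 4 7 6 3 1 8 2.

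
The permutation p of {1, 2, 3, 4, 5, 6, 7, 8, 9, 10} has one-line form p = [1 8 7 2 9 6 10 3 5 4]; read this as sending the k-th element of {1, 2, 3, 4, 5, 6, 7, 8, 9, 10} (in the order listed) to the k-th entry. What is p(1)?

1

1 is element number 1 of the domain, and entry number 1 of the one-line form is 1, so p(1) = 1.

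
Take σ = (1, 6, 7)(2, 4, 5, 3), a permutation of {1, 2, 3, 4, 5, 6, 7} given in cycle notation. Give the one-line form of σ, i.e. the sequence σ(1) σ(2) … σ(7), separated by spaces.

Image by image: 1↦6, 2↦4, 3↦2, 4↦5, 5↦3, 6↦7, 7↦1.
Listing these in domain order gives 6 4 2 5 3 7 1.

6 4 2 5 3 7 1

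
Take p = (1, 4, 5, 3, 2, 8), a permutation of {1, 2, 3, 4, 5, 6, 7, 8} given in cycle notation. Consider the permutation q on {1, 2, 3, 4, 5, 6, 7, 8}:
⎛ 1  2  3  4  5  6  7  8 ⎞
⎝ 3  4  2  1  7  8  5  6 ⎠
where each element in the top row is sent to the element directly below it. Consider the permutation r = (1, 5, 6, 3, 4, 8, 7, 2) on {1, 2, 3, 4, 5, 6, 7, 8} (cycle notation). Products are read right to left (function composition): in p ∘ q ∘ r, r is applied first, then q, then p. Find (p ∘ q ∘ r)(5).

1

Apply the permutations in order: r(5) = 6, then q(6) = 8, then p(8) = 1. So (p ∘ q ∘ r)(5) = 1.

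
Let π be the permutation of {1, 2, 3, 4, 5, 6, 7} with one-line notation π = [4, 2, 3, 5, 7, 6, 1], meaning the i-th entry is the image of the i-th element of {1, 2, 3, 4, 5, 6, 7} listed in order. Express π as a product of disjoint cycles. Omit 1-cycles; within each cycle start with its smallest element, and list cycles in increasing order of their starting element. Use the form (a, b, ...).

From 1: 1 → 4 → 5 → 7 → 1, closing the cycle (1, 4, 5, 7).
Continuing from each remaining unvisited element yields (1, 4, 5, 7).

(1, 4, 5, 7)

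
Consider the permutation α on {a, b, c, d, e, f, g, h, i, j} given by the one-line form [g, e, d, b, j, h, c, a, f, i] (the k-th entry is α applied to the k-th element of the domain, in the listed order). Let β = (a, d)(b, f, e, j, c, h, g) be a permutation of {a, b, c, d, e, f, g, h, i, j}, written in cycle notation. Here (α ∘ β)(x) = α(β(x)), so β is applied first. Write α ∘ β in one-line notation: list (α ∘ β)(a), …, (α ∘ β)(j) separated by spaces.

Chase each element through β then α: a → d → b; b → f → h; c → h → a; d → a → g; e → j → i; f → e → j; g → b → e; h → g → c; i → i → f; j → c → d.
So α ∘ β in one-line form is b h a g i j e c f d.

b h a g i j e c f d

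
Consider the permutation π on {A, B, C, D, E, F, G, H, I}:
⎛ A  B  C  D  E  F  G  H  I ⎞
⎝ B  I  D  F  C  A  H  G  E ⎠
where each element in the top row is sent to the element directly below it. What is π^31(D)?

B

Tracing D → F → … returns to D after 7 steps, so D lies in a 7-cycle (A B I E C D F).
Powers repeat with period 7 on this cycle, and 31 mod 7 = 3, so π^31(D) = π^3(D).
Stepping 3 places around the cycle: D → F → A → B.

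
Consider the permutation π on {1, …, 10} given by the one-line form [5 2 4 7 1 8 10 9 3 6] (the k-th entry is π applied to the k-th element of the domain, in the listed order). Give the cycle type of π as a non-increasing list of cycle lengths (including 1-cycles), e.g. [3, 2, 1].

[7, 2, 1]

The disjoint cycles are (1, 5)(2)(3, 4, 7, 10, 6, 8, 9), with lengths 7, 2, 1 in non-increasing order.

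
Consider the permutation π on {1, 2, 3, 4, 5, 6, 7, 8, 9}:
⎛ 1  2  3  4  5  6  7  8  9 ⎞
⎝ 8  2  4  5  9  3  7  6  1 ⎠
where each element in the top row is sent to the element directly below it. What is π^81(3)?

Tracing 3 → 4 → … returns to 3 after 7 steps, so 3 lies in a 7-cycle (1 8 6 3 4 5 9).
On a 7-cycle, π^7 is the identity, so π^81 = π^4 there (81 ≡ 4 mod 7).
Advancing 4 steps from 3: 3 → 4 → 5 → 9 → 1.

1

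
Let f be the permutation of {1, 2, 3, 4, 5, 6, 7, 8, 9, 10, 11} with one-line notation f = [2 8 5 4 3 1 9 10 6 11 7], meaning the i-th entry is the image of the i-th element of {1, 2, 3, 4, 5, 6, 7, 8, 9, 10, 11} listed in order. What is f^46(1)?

9

Tracing 1 → 2 → … returns to 1 after 8 steps, so 1 lies in an 8-cycle (1 2 8 10 11 7 9 6).
On an 8-cycle, f^8 is the identity, so f^46 = f^6 there (46 ≡ 6 mod 8).
Stepping 6 places around the cycle: 1 → 2 → 8 → 10 → 11 → 7 → 9.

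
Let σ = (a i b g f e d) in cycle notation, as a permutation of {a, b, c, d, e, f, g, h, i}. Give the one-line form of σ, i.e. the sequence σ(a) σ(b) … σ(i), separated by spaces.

Each element maps to the next entry in its cycle (wrapping to the front): a→i, b→g, c→c, d→a, e→d, f→e, g→f, h→h, i→b.
So the one-line form is i g c a d e f h b.

i g c a d e f h b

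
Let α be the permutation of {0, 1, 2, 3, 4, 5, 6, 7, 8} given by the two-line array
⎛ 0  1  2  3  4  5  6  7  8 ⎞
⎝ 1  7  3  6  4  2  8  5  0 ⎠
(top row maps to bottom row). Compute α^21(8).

Tracing 8 → 0 → … returns to 8 after 8 steps, so 8 lies in an 8-cycle (0 1 7 5 2 3 6 8).
Powers repeat with period 8 on this cycle, and 21 mod 8 = 5, so α^21(8) = α^5(8).
Advancing 5 steps from 8: 8 → 0 → 1 → 7 → 5 → 2.

2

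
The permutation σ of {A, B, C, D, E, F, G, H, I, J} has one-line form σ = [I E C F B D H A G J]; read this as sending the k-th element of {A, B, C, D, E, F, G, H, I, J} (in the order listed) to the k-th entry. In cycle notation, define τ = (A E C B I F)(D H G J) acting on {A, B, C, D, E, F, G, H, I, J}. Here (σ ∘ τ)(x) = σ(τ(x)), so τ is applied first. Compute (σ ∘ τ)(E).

(σ ∘ τ)(E) = σ(τ(E)). τ(E) = C, then σ(C) = C. So (σ ∘ τ)(E) = C.

C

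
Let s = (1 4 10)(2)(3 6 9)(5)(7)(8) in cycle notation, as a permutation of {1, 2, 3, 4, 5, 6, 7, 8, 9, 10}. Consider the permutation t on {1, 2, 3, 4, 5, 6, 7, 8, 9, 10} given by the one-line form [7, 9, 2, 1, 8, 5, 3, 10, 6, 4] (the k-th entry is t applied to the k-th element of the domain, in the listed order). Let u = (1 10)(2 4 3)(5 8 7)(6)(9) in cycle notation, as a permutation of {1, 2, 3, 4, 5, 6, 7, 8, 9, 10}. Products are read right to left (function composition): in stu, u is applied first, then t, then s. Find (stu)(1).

Chase 1: u(1) = 10; t(10) = 4; s(4) = 10. Hence (stu)(1) = 10.

10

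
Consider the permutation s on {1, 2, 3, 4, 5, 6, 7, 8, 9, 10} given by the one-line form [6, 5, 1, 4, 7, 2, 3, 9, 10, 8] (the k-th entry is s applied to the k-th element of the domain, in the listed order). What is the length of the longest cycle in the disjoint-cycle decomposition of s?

Decomposing into disjoint cycles gives (1 6 2 5 7 3)(8 9 10); the longest has length 6.

6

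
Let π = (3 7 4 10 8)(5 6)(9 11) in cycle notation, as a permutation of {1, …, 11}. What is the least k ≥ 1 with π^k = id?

The disjoint cycles have lengths 5, 2, 2, 1, 1.
The order is lcm(5, 2, 2) = 10.

10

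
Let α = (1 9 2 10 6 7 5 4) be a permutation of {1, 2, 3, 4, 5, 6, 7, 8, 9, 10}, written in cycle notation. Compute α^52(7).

9

7 lies in the 8-cycle (1 9 2 10 6 7 5 4).
Since the cycle has length 8, α^52 acts on it the same as α^4 (52 mod 8 = 4).
Advancing 4 steps from 7: 7 → 5 → 4 → 1 → 9.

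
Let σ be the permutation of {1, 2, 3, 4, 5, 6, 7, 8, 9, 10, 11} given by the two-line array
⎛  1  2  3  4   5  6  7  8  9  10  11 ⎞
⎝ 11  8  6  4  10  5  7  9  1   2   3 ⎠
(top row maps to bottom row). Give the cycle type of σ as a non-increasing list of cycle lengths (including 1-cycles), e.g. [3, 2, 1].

The disjoint cycles are (1, 11, 3, 6, 5, 10, 2, 8, 9)(4)(7), with lengths 9, 1, 1 in non-increasing order.

[9, 1, 1]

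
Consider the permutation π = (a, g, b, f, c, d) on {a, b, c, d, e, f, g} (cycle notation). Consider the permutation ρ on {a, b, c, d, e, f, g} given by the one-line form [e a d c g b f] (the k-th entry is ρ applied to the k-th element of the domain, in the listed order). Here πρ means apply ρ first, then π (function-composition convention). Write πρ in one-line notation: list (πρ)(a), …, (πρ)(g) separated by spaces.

e g a d b f c

(πρ)(x) = π(ρ(x)). Computing each image: π(ρ(a)) = π(e) = e, π(ρ(b)) = π(a) = g, π(ρ(c)) = π(d) = a, π(ρ(d)) = π(c) = d, π(ρ(e)) = π(g) = b, π(ρ(f)) = π(b) = f, π(ρ(g)) = π(f) = c.
Hence πρ = [e g a d b f c].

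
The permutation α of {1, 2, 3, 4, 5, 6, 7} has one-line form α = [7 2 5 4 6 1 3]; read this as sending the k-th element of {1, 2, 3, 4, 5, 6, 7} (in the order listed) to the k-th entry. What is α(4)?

4 is element number 4 of the domain, and entry number 4 of the one-line form is 4, so α(4) = 4.

4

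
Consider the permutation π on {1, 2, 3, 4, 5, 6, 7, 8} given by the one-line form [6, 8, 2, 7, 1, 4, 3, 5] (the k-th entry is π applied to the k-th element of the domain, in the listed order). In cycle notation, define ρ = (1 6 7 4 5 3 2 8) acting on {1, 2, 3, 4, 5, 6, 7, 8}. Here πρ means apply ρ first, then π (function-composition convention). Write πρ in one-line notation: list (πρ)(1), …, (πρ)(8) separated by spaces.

4 5 8 1 2 3 7 6

Chase each element through ρ then π: 1 → 6 → 4; 2 → 8 → 5; 3 → 2 → 8; 4 → 5 → 1; 5 → 3 → 2; 6 → 7 → 3; 7 → 4 → 7; 8 → 1 → 6.
So πρ in one-line form is 4 5 8 1 2 3 7 6.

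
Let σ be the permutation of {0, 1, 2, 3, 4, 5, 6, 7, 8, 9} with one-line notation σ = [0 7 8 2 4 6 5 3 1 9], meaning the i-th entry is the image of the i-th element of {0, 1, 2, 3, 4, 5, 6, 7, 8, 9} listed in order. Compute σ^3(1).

Tracing 1 → 7 → … returns to 1 after 5 steps, so 1 lies in a 5-cycle (1 7 3 2 8).
Advancing 3 steps from 1: 1 → 7 → 3 → 2.

2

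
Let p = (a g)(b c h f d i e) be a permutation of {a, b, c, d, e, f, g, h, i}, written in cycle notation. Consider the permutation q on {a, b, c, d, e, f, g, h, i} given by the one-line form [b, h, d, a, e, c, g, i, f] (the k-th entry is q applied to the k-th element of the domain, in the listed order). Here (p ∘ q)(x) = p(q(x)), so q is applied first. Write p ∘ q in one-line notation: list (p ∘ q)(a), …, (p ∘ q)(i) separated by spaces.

(p ∘ q)(x) = p(q(x)). Computing each image: p(q(a)) = p(b) = c, p(q(b)) = p(h) = f, p(q(c)) = p(d) = i, p(q(d)) = p(a) = g, p(q(e)) = p(e) = b, p(q(f)) = p(c) = h, p(q(g)) = p(g) = a, p(q(h)) = p(i) = e, p(q(i)) = p(f) = d.
Hence p ∘ q = [c f i g b h a e d].

c f i g b h a e d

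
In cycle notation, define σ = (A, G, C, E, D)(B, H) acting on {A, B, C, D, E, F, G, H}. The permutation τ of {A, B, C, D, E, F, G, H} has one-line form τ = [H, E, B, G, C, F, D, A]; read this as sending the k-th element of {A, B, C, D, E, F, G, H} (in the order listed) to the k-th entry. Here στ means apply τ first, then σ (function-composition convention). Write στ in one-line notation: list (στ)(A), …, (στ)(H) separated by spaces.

For each element, apply τ then σ: A → H → B; B → E → D; C → B → H; D → G → C; E → C → E; F → F → F; G → D → A; H → A → G.
Collecting the images, στ = [B D H C E F A G].

B D H C E F A G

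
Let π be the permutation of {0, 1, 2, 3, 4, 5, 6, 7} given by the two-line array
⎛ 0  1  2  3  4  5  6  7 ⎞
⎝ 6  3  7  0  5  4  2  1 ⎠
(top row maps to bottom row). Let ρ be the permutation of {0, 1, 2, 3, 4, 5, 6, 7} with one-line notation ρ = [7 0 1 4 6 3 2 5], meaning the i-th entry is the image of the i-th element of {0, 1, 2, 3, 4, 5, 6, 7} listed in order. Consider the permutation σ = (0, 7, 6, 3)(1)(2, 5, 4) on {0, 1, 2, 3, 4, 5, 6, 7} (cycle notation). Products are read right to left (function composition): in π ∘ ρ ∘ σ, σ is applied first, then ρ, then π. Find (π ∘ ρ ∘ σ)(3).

Apply the permutations in order: σ(3) = 0, then ρ(0) = 7, then π(7) = 1. So (π ∘ ρ ∘ σ)(3) = 1.

1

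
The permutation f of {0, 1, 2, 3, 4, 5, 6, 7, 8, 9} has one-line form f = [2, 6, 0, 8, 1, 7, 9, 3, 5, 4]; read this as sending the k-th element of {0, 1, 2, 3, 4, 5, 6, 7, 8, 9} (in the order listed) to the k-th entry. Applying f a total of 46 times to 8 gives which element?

Tracing 8 → 5 → … returns to 8 after 4 steps, so 8 lies in a 4-cycle (3, 8, 5, 7).
Powers repeat with period 4 on this cycle, and 46 mod 4 = 2, so f^46(8) = f^2(8).
Advancing 2 steps from 8: 8 → 5 → 7.

7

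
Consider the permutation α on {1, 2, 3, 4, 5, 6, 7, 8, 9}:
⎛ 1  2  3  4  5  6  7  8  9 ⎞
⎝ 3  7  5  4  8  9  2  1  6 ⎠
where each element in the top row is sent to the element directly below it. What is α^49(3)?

Tracing 3 → 5 → … returns to 3 after 4 steps, so 3 lies in a 4-cycle (1 3 5 8).
Since the cycle has length 4, α^49 acts on it the same as α^1 (49 mod 4 = 1).
Stepping 1 place around the cycle: 3 → 5.

5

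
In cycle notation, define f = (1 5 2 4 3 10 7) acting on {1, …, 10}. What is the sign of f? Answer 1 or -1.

The cycle lengths are 7, 1, 1, 1.
A cycle of length ℓ contributes ℓ−1 transpositions, so f is a product of 6 transpositions — even.

1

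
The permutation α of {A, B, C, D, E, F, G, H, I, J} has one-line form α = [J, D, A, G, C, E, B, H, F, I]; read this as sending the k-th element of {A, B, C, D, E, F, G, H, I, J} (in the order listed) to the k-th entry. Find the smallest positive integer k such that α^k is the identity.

6

The disjoint-cycle form of α has cycle lengths 6, 3, 1.
Since disjoint cycles commute, ord(α) = lcm(6, 3) = 6.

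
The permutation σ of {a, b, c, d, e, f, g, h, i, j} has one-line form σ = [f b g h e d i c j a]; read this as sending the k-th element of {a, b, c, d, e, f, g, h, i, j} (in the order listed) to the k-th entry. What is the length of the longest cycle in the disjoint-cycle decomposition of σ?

Decomposing into disjoint cycles gives (a, f, d, h, c, g, i, j); the longest has length 8.

8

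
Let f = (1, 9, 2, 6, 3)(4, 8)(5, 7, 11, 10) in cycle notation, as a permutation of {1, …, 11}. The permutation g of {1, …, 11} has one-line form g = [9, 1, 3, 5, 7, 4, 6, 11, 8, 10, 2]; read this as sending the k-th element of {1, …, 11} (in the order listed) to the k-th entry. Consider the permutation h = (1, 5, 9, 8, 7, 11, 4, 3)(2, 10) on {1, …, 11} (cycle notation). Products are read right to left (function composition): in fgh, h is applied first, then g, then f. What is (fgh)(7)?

Chase 7: h(7) = 11; g(11) = 2; f(2) = 6. Hence (fgh)(7) = 6.

6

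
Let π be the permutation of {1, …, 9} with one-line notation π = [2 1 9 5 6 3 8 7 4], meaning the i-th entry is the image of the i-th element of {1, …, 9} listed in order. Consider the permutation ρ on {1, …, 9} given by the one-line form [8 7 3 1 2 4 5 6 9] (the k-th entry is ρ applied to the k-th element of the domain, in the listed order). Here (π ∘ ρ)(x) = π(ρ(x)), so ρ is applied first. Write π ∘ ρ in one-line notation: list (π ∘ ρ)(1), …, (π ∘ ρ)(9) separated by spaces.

(π ∘ ρ)(x) = π(ρ(x)). Computing each image: π(ρ(1)) = π(8) = 7, π(ρ(2)) = π(7) = 8, π(ρ(3)) = π(3) = 9, π(ρ(4)) = π(1) = 2, π(ρ(5)) = π(2) = 1, π(ρ(6)) = π(4) = 5, π(ρ(7)) = π(5) = 6, π(ρ(8)) = π(6) = 3, π(ρ(9)) = π(9) = 4.
Hence π ∘ ρ = [7 8 9 2 1 5 6 3 4].

7 8 9 2 1 5 6 3 4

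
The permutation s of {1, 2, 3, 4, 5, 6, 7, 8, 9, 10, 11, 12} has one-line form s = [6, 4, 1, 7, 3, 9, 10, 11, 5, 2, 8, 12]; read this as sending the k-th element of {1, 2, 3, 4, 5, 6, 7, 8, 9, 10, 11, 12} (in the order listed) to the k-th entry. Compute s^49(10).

Tracing 10 → 2 → … returns to 10 after 4 steps, so 10 lies in a 4-cycle (2, 4, 7, 10).
Since the cycle has length 4, s^49 acts on it the same as s^1 (49 mod 4 = 1).
Stepping 1 place around the cycle: 10 → 2.

2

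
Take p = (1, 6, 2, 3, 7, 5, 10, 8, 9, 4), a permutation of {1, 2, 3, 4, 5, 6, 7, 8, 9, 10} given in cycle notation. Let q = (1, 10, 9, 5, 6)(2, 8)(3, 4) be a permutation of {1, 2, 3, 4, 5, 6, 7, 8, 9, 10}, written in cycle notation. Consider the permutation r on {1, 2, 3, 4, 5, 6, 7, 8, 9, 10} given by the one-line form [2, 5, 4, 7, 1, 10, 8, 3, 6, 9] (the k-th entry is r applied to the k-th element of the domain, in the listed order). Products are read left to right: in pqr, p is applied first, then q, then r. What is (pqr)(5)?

6

Chase 5: p(5) = 10; q(10) = 9; r(9) = 6. Hence (pqr)(5) = 6.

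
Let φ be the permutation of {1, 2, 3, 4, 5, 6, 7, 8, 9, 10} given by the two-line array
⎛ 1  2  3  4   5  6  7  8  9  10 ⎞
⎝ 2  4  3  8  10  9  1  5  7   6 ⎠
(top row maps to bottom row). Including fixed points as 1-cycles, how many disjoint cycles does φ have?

2

The cycle decomposition is (1, 2, 4, 8, 5, 10, 6, 9, 7)(3), which has 2 cycles (counting 1-cycles).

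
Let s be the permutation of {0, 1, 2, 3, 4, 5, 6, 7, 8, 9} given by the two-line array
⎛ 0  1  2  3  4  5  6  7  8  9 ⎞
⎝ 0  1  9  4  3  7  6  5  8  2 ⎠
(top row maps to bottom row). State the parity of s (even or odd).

odd

In disjoint-cycle form the cycle lengths are 2, 2, 2, 1, 1, 1, 1.
A cycle is odd iff its length is even; s has 3 even-length cycles, so sgn(s) = (−1)^3 and s is odd.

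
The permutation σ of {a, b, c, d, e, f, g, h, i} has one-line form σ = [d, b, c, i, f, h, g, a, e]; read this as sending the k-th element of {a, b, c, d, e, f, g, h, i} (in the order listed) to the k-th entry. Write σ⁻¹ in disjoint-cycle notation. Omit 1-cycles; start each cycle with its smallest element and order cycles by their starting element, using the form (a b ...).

(a h f e i d)

The cycle decomposition of σ is (a d i e f h).
The inverse reverses every cycle; in canonical form, σ⁻¹ = (a h f e i d).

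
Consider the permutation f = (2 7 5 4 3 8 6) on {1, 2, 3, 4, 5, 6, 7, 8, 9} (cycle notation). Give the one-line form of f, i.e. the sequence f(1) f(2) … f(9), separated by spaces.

Reading each image from the cycles: 1→1, 2→7, 3→8, 4→3, 5→4, 6→2, 7→5, 8→6, 9→9.
Listing these in domain order gives 1 7 8 3 4 2 5 6 9.

1 7 8 3 4 2 5 6 9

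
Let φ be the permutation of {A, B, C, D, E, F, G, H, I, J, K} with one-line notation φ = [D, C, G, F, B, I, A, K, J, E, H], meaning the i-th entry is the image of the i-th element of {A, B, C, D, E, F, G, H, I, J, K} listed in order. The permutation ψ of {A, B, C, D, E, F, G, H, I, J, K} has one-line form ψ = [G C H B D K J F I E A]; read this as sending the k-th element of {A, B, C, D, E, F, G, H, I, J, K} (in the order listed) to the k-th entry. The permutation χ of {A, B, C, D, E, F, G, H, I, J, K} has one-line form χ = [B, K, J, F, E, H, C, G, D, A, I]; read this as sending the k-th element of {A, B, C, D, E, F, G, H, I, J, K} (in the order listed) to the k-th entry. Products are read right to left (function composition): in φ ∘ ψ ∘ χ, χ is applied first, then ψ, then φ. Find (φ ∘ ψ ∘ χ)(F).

Chase F: χ(F) = H; ψ(H) = F; φ(F) = I. Hence (φ ∘ ψ ∘ χ)(F) = I.

I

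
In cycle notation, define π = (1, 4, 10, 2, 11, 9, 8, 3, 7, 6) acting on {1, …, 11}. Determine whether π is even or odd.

The cycle lengths are 10, 1.
A cycle is odd iff its length is even; π has 1 even-length cycle, so sgn(π) = (−1)^1 and π is odd.

odd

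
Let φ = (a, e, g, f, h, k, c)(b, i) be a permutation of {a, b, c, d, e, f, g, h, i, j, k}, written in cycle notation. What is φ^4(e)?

e lies in the 7-cycle (a, e, g, f, h, k, c).
Advancing 4 steps from e: e → g → f → h → k.

k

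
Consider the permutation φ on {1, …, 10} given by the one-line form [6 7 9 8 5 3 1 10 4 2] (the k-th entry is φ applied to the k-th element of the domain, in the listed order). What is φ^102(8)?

7

Tracing 8 → 10 → … returns to 8 after 9 steps, so 8 lies in a 9-cycle (1 6 3 9 4 8 10 2 7).
Powers repeat with period 9 on this cycle, and 102 mod 9 = 3, so φ^102(8) = φ^3(8).
Stepping 3 places around the cycle: 8 → 10 → 2 → 7.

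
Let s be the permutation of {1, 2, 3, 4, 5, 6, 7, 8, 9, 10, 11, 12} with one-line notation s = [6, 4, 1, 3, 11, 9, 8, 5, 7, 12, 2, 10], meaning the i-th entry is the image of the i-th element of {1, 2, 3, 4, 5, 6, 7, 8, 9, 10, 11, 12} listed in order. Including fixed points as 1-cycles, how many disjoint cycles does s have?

The cycle decomposition is (1 6 9 7 8 5 11 2 4 3)(10 12), which has 2 cycles (counting 1-cycles).

2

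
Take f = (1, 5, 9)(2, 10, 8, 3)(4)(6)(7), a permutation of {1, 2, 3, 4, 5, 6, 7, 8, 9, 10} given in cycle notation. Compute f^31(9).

1

9 lies in the 3-cycle (1, 5, 9).
Since the cycle has length 3, f^31 acts on it the same as f^1 (31 mod 3 = 1).
Advancing 1 step from 9: 9 → 1.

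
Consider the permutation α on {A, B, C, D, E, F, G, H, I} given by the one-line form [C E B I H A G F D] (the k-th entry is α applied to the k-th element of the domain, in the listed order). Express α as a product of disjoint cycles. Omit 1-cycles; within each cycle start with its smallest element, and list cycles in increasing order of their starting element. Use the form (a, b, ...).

From A: A → C → B → E → H → F → A, closing the cycle (A, C, B, E, H, F).
Repeating from the next unused element and collecting all non-trivial cycles gives (A, C, B, E, H, F)(D, I).

(A, C, B, E, H, F)(D, I)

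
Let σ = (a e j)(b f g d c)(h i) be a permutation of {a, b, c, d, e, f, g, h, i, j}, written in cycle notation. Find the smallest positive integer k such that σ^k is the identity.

The cycle type of σ is (5, 3, 2).
Since disjoint cycles commute, ord(σ) = lcm(5, 3, 2) = 30.

30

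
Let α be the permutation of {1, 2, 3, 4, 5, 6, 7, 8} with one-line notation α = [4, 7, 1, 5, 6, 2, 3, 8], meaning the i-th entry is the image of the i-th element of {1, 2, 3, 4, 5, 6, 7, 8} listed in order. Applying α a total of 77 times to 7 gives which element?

Tracing 7 → 3 → … returns to 7 after 7 steps, so 7 lies in a 7-cycle (1, 4, 5, 6, 2, 7, 3).
Since the cycle has length 7, α^77 acts on it the same as α^0 (77 mod 7 = 0).
So α^77(7) = 7.

7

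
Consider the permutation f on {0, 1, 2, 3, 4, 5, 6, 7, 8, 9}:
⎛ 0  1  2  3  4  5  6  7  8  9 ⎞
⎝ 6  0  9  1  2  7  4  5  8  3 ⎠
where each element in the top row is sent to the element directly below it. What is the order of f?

14

Decomposing into disjoint cycles gives cycle lengths 7, 2, 1.
Since disjoint cycles commute, ord(f) = lcm(7, 2) = 14.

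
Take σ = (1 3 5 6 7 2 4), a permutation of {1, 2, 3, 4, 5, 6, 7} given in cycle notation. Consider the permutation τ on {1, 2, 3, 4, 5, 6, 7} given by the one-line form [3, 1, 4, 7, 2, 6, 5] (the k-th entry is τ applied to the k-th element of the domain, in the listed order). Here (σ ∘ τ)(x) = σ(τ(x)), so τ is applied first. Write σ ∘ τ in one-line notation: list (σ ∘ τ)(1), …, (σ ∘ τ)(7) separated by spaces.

(σ ∘ τ)(x) = σ(τ(x)). Computing each image: σ(τ(1)) = σ(3) = 5, σ(τ(2)) = σ(1) = 3, σ(τ(3)) = σ(4) = 1, σ(τ(4)) = σ(7) = 2, σ(τ(5)) = σ(2) = 4, σ(τ(6)) = σ(6) = 7, σ(τ(7)) = σ(5) = 6.
Hence σ ∘ τ = [5 3 1 2 4 7 6].

5 3 1 2 4 7 6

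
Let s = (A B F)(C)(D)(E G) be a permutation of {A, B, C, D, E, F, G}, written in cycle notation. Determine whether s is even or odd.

odd

The cycle lengths are 3, 2, 1, 1.
A cycle is odd iff its length is even; s has 1 even-length cycle, so sgn(s) = (−1)^1 and s is odd.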